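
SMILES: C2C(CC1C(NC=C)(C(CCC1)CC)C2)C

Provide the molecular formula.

C15H27N

Heavy atoms from the SMILES: 15 C, 1 N.
Implicit hydrogens by atom environment:
  8 × C: 2 H each → 16
  4 × C: 1 H each → 4
  2 × C: 3 H each → 6
  1 × C: no H
  1 × N: 1 H
  Total hydrogens = 27.
Molecular formula: C15H27N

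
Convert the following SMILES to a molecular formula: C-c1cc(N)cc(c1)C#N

C8H8N2

Heavy atoms from the SMILES: 8 C, 2 N.
Implicit hydrogens by atom environment:
  3 × C (aromatic): 1 H each → 3
  3 × C (aromatic): no H
  1 × C: 3 H
  1 × C: no H
  1 × N: 2 H
  1 × N: no H
  Total hydrogens = 8.
Molecular formula: C8H8N2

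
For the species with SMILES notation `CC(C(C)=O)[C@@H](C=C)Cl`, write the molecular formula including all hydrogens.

C7H11ClO

Heavy atoms from the SMILES: 7 C, 1 Cl, 1 O.
Implicit hydrogens by atom environment:
  3 × C: 1 H each → 3
  2 × C: 3 H each → 6
  1 × C: 2 H
  1 × C: no H
  1 × Cl: no H
  1 × O: no H
  Total hydrogens = 11.
Molecular formula: C7H11ClO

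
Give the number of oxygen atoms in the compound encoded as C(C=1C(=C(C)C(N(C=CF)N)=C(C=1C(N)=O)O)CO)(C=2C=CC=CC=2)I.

3

The symbol for oxygen appears 3 times in the SMILES.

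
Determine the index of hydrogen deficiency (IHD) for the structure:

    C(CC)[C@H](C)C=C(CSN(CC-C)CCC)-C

Molecular formula from the SMILES: C15H31NS.
DoU = (2C + 2 + N − H − X)/2 = (2·15 + 2 + 1 − 31 − 0)/2 = 2/2 = 1.
(Structurally: 0 ring(s) + 1 π bond(s) = 1.)

1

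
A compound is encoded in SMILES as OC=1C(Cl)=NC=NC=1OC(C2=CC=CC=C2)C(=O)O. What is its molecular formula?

C12H9ClN2O4

Heavy atoms from the SMILES: 12 C, 1 Cl, 2 N, 4 O.
Implicit hydrogens by atom environment:
  6 × C (aromatic): 1 H each → 6
  4 × C (aromatic): no H
  2 × N (aromatic): no H
  2 × O: 1 H each → 2
  2 × O: no H
  1 × C: 1 H
  1 × C: no H
  1 × Cl: no H
  Total hydrogens = 9.
Molecular formula: C12H9ClN2O4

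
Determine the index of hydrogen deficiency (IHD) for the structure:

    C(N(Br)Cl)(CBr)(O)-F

0

Molecular formula from the SMILES: C2H3Br2ClFNO.
DoU = (2C + 2 + N − H − X)/2 = (2·2 + 2 + 1 − 3 − 4)/2 = 0/2 = 0.
(Structurally: 0 ring(s) + 0 π bond(s) = 0.)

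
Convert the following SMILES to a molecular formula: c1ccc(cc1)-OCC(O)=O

C8H8O3

Heavy atoms from the SMILES: 8 C, 3 O.
Implicit hydrogens by atom environment:
  5 × C (aromatic): 1 H each → 5
  2 × O: no H
  1 × C: 2 H
  1 × C (aromatic): no H
  1 × C: no H
  1 × O: 1 H
  Total hydrogens = 8.
Molecular formula: C8H8O3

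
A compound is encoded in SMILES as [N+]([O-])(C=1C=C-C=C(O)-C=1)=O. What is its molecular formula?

Heavy atoms from the SMILES: 6 C, 1 N, 3 O.
Implicit hydrogens by atom environment:
  4 × C (aromatic): 1 H each → 4
  2 × C (aromatic): no H
  1 × N (charge +1): no H
  1 × O: 1 H
  1 × O: no H
  1 × O (charge -1): no H
  Total hydrogens = 5.
Molecular formula: C6H5NO3

C6H5NO3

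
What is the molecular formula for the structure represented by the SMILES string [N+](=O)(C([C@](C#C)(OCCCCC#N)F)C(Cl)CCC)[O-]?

C13H18ClFN2O3

Heavy atoms from the SMILES: 13 C, 1 Cl, 1 F, 2 N, 3 O.
Implicit hydrogens by atom environment:
  6 × C: 2 H each → 12
  3 × C: 1 H each → 3
  3 × C: no H
  2 × O: no H
  1 × C: 3 H
  1 × Cl: no H
  1 × F: no H
  1 × N (charge +1): no H
  1 × N: no H
  1 × O (charge -1): no H
  Total hydrogens = 18.
Molecular formula: C13H18ClFN2O3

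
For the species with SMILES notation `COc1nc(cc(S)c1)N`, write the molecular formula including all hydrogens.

C6H8N2OS

Heavy atoms from the SMILES: 6 C, 2 N, 1 O, 1 S.
Implicit hydrogens by atom environment:
  3 × C (aromatic): no H
  2 × C (aromatic): 1 H each → 2
  1 × C: 3 H
  1 × N: 2 H
  1 × N (aromatic): no H
  1 × O: no H
  1 × S: 1 H
  Total hydrogens = 8.
Molecular formula: C6H8N2OS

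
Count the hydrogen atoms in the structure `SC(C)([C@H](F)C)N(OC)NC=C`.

15

Hydrogens are implicit in SMILES; fill each atom to its normal valence:
  3 × C: 3 H each → 9
  2 × C: 1 H each → 2
  1 × C: 2 H
  1 × C: no H
  1 × F: no H
  1 × N: 1 H
  1 × N: no H
  1 × O: no H
  1 × S: 1 H
  Total hydrogens = 15.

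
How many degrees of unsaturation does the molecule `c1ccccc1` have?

4

Molecular formula from the SMILES: C6H6.
DoU = (2C + 2 + N − H − X)/2 = (2·6 + 2 + 0 − 6 − 0)/2 = 8/2 = 4.
(Structurally: 1 ring(s) + 3 π bond(s) = 4.)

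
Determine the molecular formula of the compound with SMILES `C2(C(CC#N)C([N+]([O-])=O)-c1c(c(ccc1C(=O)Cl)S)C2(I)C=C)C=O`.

Heavy atoms from the SMILES: 16 C, 1 Cl, 1 I, 2 N, 4 O, 1 S.
Implicit hydrogens by atom environment:
  5 × C: 1 H each → 5
  4 × C (aromatic): no H
  3 × C: no H
  3 × O: no H
  2 × C: 2 H each → 4
  2 × C (aromatic): 1 H each → 2
  1 × Cl: no H
  1 × I: no H
  1 × N (charge +1): no H
  1 × N: no H
  1 × O (charge -1): no H
  1 × S: 1 H
  Total hydrogens = 12.
Molecular formula: C16H12ClIN2O4S

C16H12ClIN2O4S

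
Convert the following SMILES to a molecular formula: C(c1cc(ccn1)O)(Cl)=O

C6H4ClNO2

Heavy atoms from the SMILES: 6 C, 1 Cl, 1 N, 2 O.
Implicit hydrogens by atom environment:
  3 × C (aromatic): 1 H each → 3
  2 × C (aromatic): no H
  1 × C: no H
  1 × Cl: no H
  1 × N (aromatic): no H
  1 × O: 1 H
  1 × O: no H
  Total hydrogens = 4.
Molecular formula: C6H4ClNO2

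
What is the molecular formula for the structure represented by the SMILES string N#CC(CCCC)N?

Heavy atoms from the SMILES: 6 C, 2 N.
Implicit hydrogens by atom environment:
  3 × C: 2 H each → 6
  1 × C: 3 H
  1 × C: 1 H
  1 × C: no H
  1 × N: 2 H
  1 × N: no H
  Total hydrogens = 12.
Molecular formula: C6H12N2

C6H12N2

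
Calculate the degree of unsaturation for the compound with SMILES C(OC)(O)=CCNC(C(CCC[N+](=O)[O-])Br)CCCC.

Molecular formula from the SMILES: C13H25BrN2O4.
DoU = (2C + 2 + N − H − X)/2 = (2·13 + 2 + 2 − 25 − 1)/2 = 4/2 = 2.
(Structurally: 0 ring(s) + 2 π bond(s) = 2.)

2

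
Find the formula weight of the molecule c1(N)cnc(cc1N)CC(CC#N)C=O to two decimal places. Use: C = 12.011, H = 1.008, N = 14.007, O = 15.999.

204.23

Molecular formula: C10H12N4O.
M = 10×12.011 + 12×1.008 + 4×14.007 + 1×15.999 = 204.23 g/mol.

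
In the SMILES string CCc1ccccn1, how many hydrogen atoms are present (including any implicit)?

9

Hydrogens are implicit in SMILES; fill each atom to its normal valence:
  4 × C (aromatic): 1 H each → 4
  1 × C: 3 H
  1 × C: 2 H
  1 × C (aromatic): no H
  1 × N (aromatic): no H
  Total hydrogens = 9.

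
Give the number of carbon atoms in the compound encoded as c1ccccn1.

The symbol for carbon appears 5 times in the SMILES. Lowercase c denotes aromatic carbon and counts toward C.

5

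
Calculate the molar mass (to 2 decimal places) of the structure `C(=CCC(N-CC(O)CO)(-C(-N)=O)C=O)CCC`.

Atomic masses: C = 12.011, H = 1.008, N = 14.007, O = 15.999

258.32

Molecular formula: C12H22N2O4.
M = 12×12.011 + 22×1.008 + 2×14.007 + 4×15.999 = 258.32 g/mol.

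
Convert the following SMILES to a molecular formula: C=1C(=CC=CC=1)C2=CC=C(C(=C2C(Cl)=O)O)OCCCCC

C18H19ClO3

Heavy atoms from the SMILES: 18 C, 1 Cl, 3 O.
Implicit hydrogens by atom environment:
  7 × C (aromatic): 1 H each → 7
  5 × C (aromatic): no H
  4 × C: 2 H each → 8
  2 × O: no H
  1 × C: 3 H
  1 × C: no H
  1 × Cl: no H
  1 × O: 1 H
  Total hydrogens = 19.
Molecular formula: C18H19ClO3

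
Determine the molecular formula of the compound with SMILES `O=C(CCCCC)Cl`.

C6H11ClO

Heavy atoms from the SMILES: 6 C, 1 Cl, 1 O.
Implicit hydrogens by atom environment:
  4 × C: 2 H each → 8
  1 × C: 3 H
  1 × C: no H
  1 × Cl: no H
  1 × O: no H
  Total hydrogens = 11.
Molecular formula: C6H11ClO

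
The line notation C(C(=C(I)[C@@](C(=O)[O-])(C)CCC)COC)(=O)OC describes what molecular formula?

Heavy atoms from the SMILES: 12 C, 1 I, 5 O.
Implicit hydrogens by atom environment:
  5 × C: no H
  4 × C: 3 H each → 12
  4 × O: no H
  3 × C: 2 H each → 6
  1 × I: no H
  1 × O (charge -1): no H
  Total hydrogens = 18.
Net charge -1.
Molecular formula: C12H18IO5-

C12H18IO5-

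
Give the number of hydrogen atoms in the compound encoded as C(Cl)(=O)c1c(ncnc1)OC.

5

Hydrogens are implicit in SMILES; fill each atom to its normal valence:
  2 × C (aromatic): 1 H each → 2
  2 × C (aromatic): no H
  2 × N (aromatic): no H
  2 × O: no H
  1 × C: 3 H
  1 × C: no H
  1 × Cl: no H
  Total hydrogens = 5.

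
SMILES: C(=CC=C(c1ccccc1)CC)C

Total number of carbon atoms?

The symbol for carbon appears 13 times in the SMILES. Lowercase c denotes aromatic carbon and counts toward C.

13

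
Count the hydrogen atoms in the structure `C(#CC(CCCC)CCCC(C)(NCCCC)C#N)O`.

30

Hydrogens are implicit in SMILES; fill each atom to its normal valence:
  9 × C: 2 H each → 18
  4 × C: no H
  3 × C: 3 H each → 9
  1 × C: 1 H
  1 × N: 1 H
  1 × N: no H
  1 × O: 1 H
  Total hydrogens = 30.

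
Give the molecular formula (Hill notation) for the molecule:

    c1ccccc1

Heavy atoms from the SMILES: 6 C.
Implicit hydrogens by atom environment:
  6 × C (aromatic): 1 H each → 6
  Total hydrogens = 6.
Molecular formula: C6H6

C6H6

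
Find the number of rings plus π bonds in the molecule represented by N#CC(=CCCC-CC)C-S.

Molecular formula from the SMILES: C9H15NS.
DoU = (2C + 2 + N − H − X)/2 = (2·9 + 2 + 1 − 15 − 0)/2 = 6/2 = 3.
(Structurally: 0 ring(s) + 3 π bond(s) = 3.)

3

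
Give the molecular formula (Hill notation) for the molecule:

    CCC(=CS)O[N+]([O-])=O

Heavy atoms from the SMILES: 4 C, 1 N, 3 O, 1 S.
Implicit hydrogens by atom environment:
  2 × O: no H
  1 × C: 3 H
  1 × C: 2 H
  1 × C: 1 H
  1 × C: no H
  1 × N (charge +1): no H
  1 × O (charge -1): no H
  1 × S: 1 H
  Total hydrogens = 7.
Molecular formula: C4H7NO3S

C4H7NO3S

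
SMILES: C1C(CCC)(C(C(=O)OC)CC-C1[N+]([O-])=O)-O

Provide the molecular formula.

Heavy atoms from the SMILES: 11 C, 1 N, 5 O.
Implicit hydrogens by atom environment:
  5 × C: 2 H each → 10
  3 × O: no H
  2 × C: 3 H each → 6
  2 × C: 1 H each → 2
  2 × C: no H
  1 × N (charge +1): no H
  1 × O: 1 H
  1 × O (charge -1): no H
  Total hydrogens = 19.
Molecular formula: C11H19NO5

C11H19NO5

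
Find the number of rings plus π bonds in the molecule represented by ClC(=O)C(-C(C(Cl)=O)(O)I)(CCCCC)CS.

2

Molecular formula from the SMILES: C10H15Cl2IO3S.
DoU = (2C + 2 + N − H − X)/2 = (2·10 + 2 + 0 − 15 − 3)/2 = 4/2 = 2.
(Structurally: 0 ring(s) + 2 π bond(s) = 2.)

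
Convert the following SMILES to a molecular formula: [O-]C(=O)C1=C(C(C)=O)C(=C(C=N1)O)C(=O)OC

Heavy atoms from the SMILES: 10 C, 1 N, 6 O.
Implicit hydrogens by atom environment:
  4 × C (aromatic): no H
  4 × O: no H
  3 × C: no H
  2 × C: 3 H each → 6
  1 × C (aromatic): 1 H
  1 × N (aromatic): no H
  1 × O: 1 H
  1 × O (charge -1): no H
  Total hydrogens = 8.
Net charge -1.
Molecular formula: C10H8NO6-

C10H8NO6-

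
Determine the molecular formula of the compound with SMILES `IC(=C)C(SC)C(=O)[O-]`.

C5H6IO2S-

Heavy atoms from the SMILES: 5 C, 1 I, 2 O, 1 S.
Implicit hydrogens by atom environment:
  2 × C: no H
  1 × C: 3 H
  1 × C: 2 H
  1 × C: 1 H
  1 × I: no H
  1 × O: no H
  1 × O (charge -1): no H
  1 × S: no H
  Total hydrogens = 6.
Net charge -1.
Molecular formula: C5H6IO2S-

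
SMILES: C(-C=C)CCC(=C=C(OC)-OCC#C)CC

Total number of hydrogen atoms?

20

Hydrogens are implicit in SMILES; fill each atom to its normal valence:
  6 × C: 2 H each → 12
  4 × C: no H
  2 × C: 3 H each → 6
  2 × C: 1 H each → 2
  2 × O: no H
  Total hydrogens = 20.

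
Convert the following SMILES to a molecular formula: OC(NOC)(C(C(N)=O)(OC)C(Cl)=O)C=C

C8H13ClN2O5

Heavy atoms from the SMILES: 8 C, 1 Cl, 2 N, 5 O.
Implicit hydrogens by atom environment:
  4 × C: no H
  4 × O: no H
  2 × C: 3 H each → 6
  1 × C: 2 H
  1 × C: 1 H
  1 × Cl: no H
  1 × N: 2 H
  1 × N: 1 H
  1 × O: 1 H
  Total hydrogens = 13.
Molecular formula: C8H13ClN2O5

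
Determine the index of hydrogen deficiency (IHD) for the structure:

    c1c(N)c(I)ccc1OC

4

Molecular formula from the SMILES: C7H8INO.
DoU = (2C + 2 + N − H − X)/2 = (2·7 + 2 + 1 − 8 − 1)/2 = 8/2 = 4.
(Structurally: 1 ring(s) + 3 π bond(s) = 4.)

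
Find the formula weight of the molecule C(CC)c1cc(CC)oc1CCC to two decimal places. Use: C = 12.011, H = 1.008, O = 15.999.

180.29

Molecular formula: C12H20O.
M = 12×12.011 + 20×1.008 + 1×15.999 = 180.29 g/mol.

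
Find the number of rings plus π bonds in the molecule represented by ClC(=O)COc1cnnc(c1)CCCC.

Molecular formula from the SMILES: C10H13ClN2O2.
DoU = (2C + 2 + N − H − X)/2 = (2·10 + 2 + 2 − 13 − 1)/2 = 10/2 = 5.
(Structurally: 1 ring(s) + 4 π bond(s) = 5.)

5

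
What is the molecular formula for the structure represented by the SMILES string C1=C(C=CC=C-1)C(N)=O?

C7H7NO

Heavy atoms from the SMILES: 7 C, 1 N, 1 O.
Implicit hydrogens by atom environment:
  5 × C (aromatic): 1 H each → 5
  1 × C (aromatic): no H
  1 × C: no H
  1 × N: 2 H
  1 × O: no H
  Total hydrogens = 7.
Molecular formula: C7H7NO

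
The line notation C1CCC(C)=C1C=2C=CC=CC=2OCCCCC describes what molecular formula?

Heavy atoms from the SMILES: 17 C, 1 O.
Implicit hydrogens by atom environment:
  7 × C: 2 H each → 14
  4 × C (aromatic): 1 H each → 4
  2 × C: 3 H each → 6
  2 × C: no H
  2 × C (aromatic): no H
  1 × O: no H
  Total hydrogens = 24.
Molecular formula: C17H24O

C17H24O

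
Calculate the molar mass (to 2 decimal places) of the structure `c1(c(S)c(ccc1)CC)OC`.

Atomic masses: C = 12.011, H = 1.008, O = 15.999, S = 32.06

168.25

Molecular formula: C9H12OS.
M = 9×12.011 + 12×1.008 + 1×15.999 + 1×32.06 = 168.25 g/mol.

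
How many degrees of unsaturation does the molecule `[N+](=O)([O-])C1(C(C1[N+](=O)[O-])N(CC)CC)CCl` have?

3

Molecular formula from the SMILES: C8H14ClN3O4.
DoU = (2C + 2 + N − H − X)/2 = (2·8 + 2 + 3 − 14 − 1)/2 = 6/2 = 3.
(Structurally: 1 ring(s) + 2 π bond(s) = 3.)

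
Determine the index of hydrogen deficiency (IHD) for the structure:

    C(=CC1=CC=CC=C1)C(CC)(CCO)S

Molecular formula from the SMILES: C13H18OS.
DoU = (2C + 2 + N − H − X)/2 = (2·13 + 2 + 0 − 18 − 0)/2 = 10/2 = 5.
(Structurally: 1 ring(s) + 4 π bond(s) = 5.)

5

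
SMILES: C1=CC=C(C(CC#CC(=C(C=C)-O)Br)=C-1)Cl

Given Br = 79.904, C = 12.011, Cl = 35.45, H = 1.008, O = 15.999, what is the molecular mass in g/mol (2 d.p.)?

297.58

Molecular formula: C13H10BrClO.
M = 1×79.904 + 13×12.011 + 1×35.45 + 10×1.008 + 1×15.999 = 297.58 g/mol.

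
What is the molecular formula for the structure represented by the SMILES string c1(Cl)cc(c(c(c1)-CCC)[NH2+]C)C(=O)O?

Heavy atoms from the SMILES: 11 C, 1 Cl, 1 N, 2 O.
Implicit hydrogens by atom environment:
  4 × C (aromatic): no H
  2 × C: 3 H each → 6
  2 × C: 2 H each → 4
  2 × C (aromatic): 1 H each → 2
  1 × C: no H
  1 × Cl: no H
  1 × N (charge +1): 2 H
  1 × O: 1 H
  1 × O: no H
  Total hydrogens = 15.
Net charge +1.
Molecular formula: C11H15ClNO2+

C11H15ClNO2+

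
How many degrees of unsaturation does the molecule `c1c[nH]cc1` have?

Molecular formula from the SMILES: C4H5N.
DoU = (2C + 2 + N − H − X)/2 = (2·4 + 2 + 1 − 5 − 0)/2 = 6/2 = 3.
(Structurally: 1 ring(s) + 2 π bond(s) = 3.)

3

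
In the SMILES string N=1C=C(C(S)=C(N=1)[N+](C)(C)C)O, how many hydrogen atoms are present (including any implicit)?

12

Hydrogens are implicit in SMILES; fill each atom to its normal valence:
  3 × C: 3 H each → 9
  3 × C (aromatic): no H
  2 × N (aromatic): no H
  1 × C (aromatic): 1 H
  1 × N (charge +1): no H
  1 × O: 1 H
  1 × S: 1 H
  Total hydrogens = 12.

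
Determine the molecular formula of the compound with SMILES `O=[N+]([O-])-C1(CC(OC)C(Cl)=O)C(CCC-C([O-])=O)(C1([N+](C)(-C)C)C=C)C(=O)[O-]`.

Heavy atoms from the SMILES: 17 C, 1 Cl, 2 N, 8 O.
Implicit hydrogens by atom environment:
  6 × C: no H
  5 × C: 2 H each → 10
  5 × O: no H
  4 × C: 3 H each → 12
  3 × O (charge -1): no H
  2 × C: 1 H each → 2
  2 × N (charge +1): no H
  1 × Cl: no H
  Total hydrogens = 24.
Net charge -1.
Molecular formula: C17H24ClN2O8-

C17H24ClN2O8-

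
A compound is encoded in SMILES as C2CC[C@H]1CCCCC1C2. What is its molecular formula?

Heavy atoms from the SMILES: 10 C.
Implicit hydrogens by atom environment:
  8 × C: 2 H each → 16
  2 × C: 1 H each → 2
  Total hydrogens = 18.
Molecular formula: C10H18

C10H18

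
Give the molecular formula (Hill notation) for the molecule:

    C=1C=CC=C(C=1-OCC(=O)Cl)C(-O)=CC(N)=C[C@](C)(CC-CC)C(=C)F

Heavy atoms from the SMILES: 20 C, 1 Cl, 1 F, 1 N, 3 O.
Implicit hydrogens by atom environment:
  5 × C: 2 H each → 10
  5 × C: no H
  4 × C (aromatic): 1 H each → 4
  2 × C: 3 H each → 6
  2 × C: 1 H each → 2
  2 × C (aromatic): no H
  2 × O: no H
  1 × Cl: no H
  1 × F: no H
  1 × N: 2 H
  1 × O: 1 H
  Total hydrogens = 25.
Molecular formula: C20H25ClFNO3

C20H25ClFNO3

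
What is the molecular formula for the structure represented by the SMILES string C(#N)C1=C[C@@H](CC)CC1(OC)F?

C9H12FNO

Heavy atoms from the SMILES: 9 C, 1 F, 1 N, 1 O.
Implicit hydrogens by atom environment:
  3 × C: no H
  2 × C: 3 H each → 6
  2 × C: 2 H each → 4
  2 × C: 1 H each → 2
  1 × F: no H
  1 × N: no H
  1 × O: no H
  Total hydrogens = 12.
Molecular formula: C9H12FNO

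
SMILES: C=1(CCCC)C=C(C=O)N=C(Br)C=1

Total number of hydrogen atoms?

12

Hydrogens are implicit in SMILES; fill each atom to its normal valence:
  3 × C: 2 H each → 6
  3 × C (aromatic): no H
  2 × C (aromatic): 1 H each → 2
  1 × Br: no H
  1 × C: 3 H
  1 × C: 1 H
  1 × N (aromatic): no H
  1 × O: no H
  Total hydrogens = 12.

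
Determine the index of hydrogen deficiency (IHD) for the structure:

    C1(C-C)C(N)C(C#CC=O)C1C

4

Molecular formula from the SMILES: C10H15NO.
DoU = (2C + 2 + N − H − X)/2 = (2·10 + 2 + 1 − 15 − 0)/2 = 8/2 = 4.
(Structurally: 1 ring(s) + 3 π bond(s) = 4.)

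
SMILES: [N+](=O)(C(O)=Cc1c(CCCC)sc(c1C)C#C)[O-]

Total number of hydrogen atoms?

15

Hydrogens are implicit in SMILES; fill each atom to its normal valence:
  4 × C (aromatic): no H
  3 × C: 2 H each → 6
  2 × C: 3 H each → 6
  2 × C: 1 H each → 2
  2 × C: no H
  1 × N (charge +1): no H
  1 × O: 1 H
  1 × O: no H
  1 × O (charge -1): no H
  1 × S (aromatic): no H
  Total hydrogens = 15.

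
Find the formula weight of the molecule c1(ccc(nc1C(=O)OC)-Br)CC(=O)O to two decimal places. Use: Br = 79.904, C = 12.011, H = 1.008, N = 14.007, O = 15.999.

274.07

Molecular formula: C9H8BrNO4.
M = 1×79.904 + 9×12.011 + 8×1.008 + 1×14.007 + 4×15.999 = 274.07 g/mol.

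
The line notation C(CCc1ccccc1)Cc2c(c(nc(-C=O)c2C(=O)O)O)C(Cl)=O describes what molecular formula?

C18H16ClNO5

Heavy atoms from the SMILES: 18 C, 1 Cl, 1 N, 5 O.
Implicit hydrogens by atom environment:
  6 × C (aromatic): no H
  5 × C (aromatic): 1 H each → 5
  4 × C: 2 H each → 8
  3 × O: no H
  2 × C: no H
  2 × O: 1 H each → 2
  1 × C: 1 H
  1 × Cl: no H
  1 × N (aromatic): no H
  Total hydrogens = 16.
Molecular formula: C18H16ClNO5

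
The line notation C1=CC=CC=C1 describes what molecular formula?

Heavy atoms from the SMILES: 6 C.
Implicit hydrogens by atom environment:
  6 × C (aromatic): 1 H each → 6
  Total hydrogens = 6.
Molecular formula: C6H6

C6H6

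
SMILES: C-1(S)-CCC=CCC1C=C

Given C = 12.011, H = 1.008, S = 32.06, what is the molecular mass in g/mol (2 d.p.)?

Molecular formula: C9H14S.
M = 9×12.011 + 14×1.008 + 1×32.06 = 154.27 g/mol.

154.27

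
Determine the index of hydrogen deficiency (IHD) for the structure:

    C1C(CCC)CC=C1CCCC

2

Molecular formula from the SMILES: C12H22.
DoU = (2C + 2 + N − H − X)/2 = (2·12 + 2 + 0 − 22 − 0)/2 = 4/2 = 2.
(Structurally: 1 ring(s) + 1 π bond(s) = 2.)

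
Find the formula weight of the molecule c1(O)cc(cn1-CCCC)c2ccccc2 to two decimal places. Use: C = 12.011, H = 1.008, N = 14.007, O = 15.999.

Molecular formula: C14H17NO.
M = 14×12.011 + 17×1.008 + 1×14.007 + 1×15.999 = 215.30 g/mol.

215.30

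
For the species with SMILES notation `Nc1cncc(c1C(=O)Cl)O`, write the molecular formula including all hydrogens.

C6H5ClN2O2

Heavy atoms from the SMILES: 6 C, 1 Cl, 2 N, 2 O.
Implicit hydrogens by atom environment:
  3 × C (aromatic): no H
  2 × C (aromatic): 1 H each → 2
  1 × C: no H
  1 × Cl: no H
  1 × N: 2 H
  1 × N (aromatic): no H
  1 × O: 1 H
  1 × O: no H
  Total hydrogens = 5.
Molecular formula: C6H5ClN2O2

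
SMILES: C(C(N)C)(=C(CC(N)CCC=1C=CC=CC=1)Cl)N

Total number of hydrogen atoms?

22

Hydrogens are implicit in SMILES; fill each atom to its normal valence:
  5 × C (aromatic): 1 H each → 5
  3 × C: 2 H each → 6
  3 × N: 2 H each → 6
  2 × C: 1 H each → 2
  2 × C: no H
  1 × C: 3 H
  1 × C (aromatic): no H
  1 × Cl: no H
  Total hydrogens = 22.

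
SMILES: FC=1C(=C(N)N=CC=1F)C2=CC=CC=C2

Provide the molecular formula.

C11H8F2N2

Heavy atoms from the SMILES: 11 C, 2 F, 2 N.
Implicit hydrogens by atom environment:
  6 × C (aromatic): 1 H each → 6
  5 × C (aromatic): no H
  2 × F: no H
  1 × N: 2 H
  1 × N (aromatic): no H
  Total hydrogens = 8.
Molecular formula: C11H8F2N2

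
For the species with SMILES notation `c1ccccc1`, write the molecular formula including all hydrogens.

C6H6

Heavy atoms from the SMILES: 6 C.
Implicit hydrogens by atom environment:
  6 × C (aromatic): 1 H each → 6
  Total hydrogens = 6.
Molecular formula: C6H6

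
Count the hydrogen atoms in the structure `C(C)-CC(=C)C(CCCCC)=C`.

Hydrogens are implicit in SMILES; fill each atom to its normal valence:
  8 × C: 2 H each → 16
  2 × C: 3 H each → 6
  2 × C: no H
  Total hydrogens = 22.

22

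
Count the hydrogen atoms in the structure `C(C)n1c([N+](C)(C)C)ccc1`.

Hydrogens are implicit in SMILES; fill each atom to its normal valence:
  4 × C: 3 H each → 12
  3 × C (aromatic): 1 H each → 3
  1 × C: 2 H
  1 × C (aromatic): no H
  1 × N (aromatic): no H
  1 × N (charge +1): no H
  Total hydrogens = 17.

17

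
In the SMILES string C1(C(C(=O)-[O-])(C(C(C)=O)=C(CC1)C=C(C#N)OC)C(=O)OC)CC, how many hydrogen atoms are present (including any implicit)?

20

Hydrogens are implicit in SMILES; fill each atom to its normal valence:
  8 × C: no H
  5 × O: no H
  4 × C: 3 H each → 12
  3 × C: 2 H each → 6
  2 × C: 1 H each → 2
  1 × N: no H
  1 × O (charge -1): no H
  Total hydrogens = 20.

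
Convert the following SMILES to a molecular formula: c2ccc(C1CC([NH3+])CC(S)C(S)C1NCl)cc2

Heavy atoms from the SMILES: 13 C, 1 Cl, 2 N, 2 S.
Implicit hydrogens by atom environment:
  5 × C: 1 H each → 5
  5 × C (aromatic): 1 H each → 5
  2 × C: 2 H each → 4
  2 × S: 1 H each → 2
  1 × C (aromatic): no H
  1 × Cl: no H
  1 × N (charge +1): 3 H
  1 × N: 1 H
  Total hydrogens = 20.
Net charge +1.
Molecular formula: C13H20ClN2S2+

C13H20ClN2S2+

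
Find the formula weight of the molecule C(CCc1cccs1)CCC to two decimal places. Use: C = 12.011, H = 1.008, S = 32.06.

Molecular formula: C10H16S.
M = 10×12.011 + 16×1.008 + 1×32.06 = 168.30 g/mol.

168.30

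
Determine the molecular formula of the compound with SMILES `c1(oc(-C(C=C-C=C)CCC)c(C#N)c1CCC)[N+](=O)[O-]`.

C16H20N2O3

Heavy atoms from the SMILES: 16 C, 2 N, 3 O.
Implicit hydrogens by atom environment:
  5 × C: 2 H each → 10
  4 × C: 1 H each → 4
  4 × C (aromatic): no H
  2 × C: 3 H each → 6
  1 × C: no H
  1 × N (charge +1): no H
  1 × N: no H
  1 × O (aromatic): no H
  1 × O: no H
  1 × O (charge -1): no H
  Total hydrogens = 20.
Molecular formula: C16H20N2O3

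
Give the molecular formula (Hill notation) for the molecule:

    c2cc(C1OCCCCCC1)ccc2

C13H18O

Heavy atoms from the SMILES: 13 C, 1 O.
Implicit hydrogens by atom environment:
  6 × C: 2 H each → 12
  5 × C (aromatic): 1 H each → 5
  1 × C: 1 H
  1 × C (aromatic): no H
  1 × O: no H
  Total hydrogens = 18.
Molecular formula: C13H18O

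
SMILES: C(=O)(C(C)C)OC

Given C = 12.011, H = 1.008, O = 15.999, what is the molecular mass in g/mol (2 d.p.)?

Molecular formula: C5H10O2.
M = 5×12.011 + 10×1.008 + 2×15.999 = 102.13 g/mol.

102.13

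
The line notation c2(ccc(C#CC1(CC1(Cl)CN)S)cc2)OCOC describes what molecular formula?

C14H16ClNO2S

Heavy atoms from the SMILES: 14 C, 1 Cl, 1 N, 2 O, 1 S.
Implicit hydrogens by atom environment:
  4 × C (aromatic): 1 H each → 4
  4 × C: no H
  3 × C: 2 H each → 6
  2 × C (aromatic): no H
  2 × O: no H
  1 × C: 3 H
  1 × Cl: no H
  1 × N: 2 H
  1 × S: 1 H
  Total hydrogens = 16.
Molecular formula: C14H16ClNO2S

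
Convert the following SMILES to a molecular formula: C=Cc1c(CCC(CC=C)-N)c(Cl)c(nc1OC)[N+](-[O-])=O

Heavy atoms from the SMILES: 14 C, 1 Cl, 3 N, 3 O.
Implicit hydrogens by atom environment:
  5 × C: 2 H each → 10
  5 × C (aromatic): no H
  3 × C: 1 H each → 3
  2 × O: no H
  1 × C: 3 H
  1 × Cl: no H
  1 × N: 2 H
  1 × N (aromatic): no H
  1 × N (charge +1): no H
  1 × O (charge -1): no H
  Total hydrogens = 18.
Molecular formula: C14H18ClN3O3

C14H18ClN3O3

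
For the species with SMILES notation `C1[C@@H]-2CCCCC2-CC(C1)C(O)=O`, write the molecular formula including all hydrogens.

Heavy atoms from the SMILES: 11 C, 2 O.
Implicit hydrogens by atom environment:
  7 × C: 2 H each → 14
  3 × C: 1 H each → 3
  1 × C: no H
  1 × O: 1 H
  1 × O: no H
  Total hydrogens = 18.
Molecular formula: C11H18O2

C11H18O2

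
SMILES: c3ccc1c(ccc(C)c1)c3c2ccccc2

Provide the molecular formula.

C17H14

Heavy atoms from the SMILES: 17 C.
Implicit hydrogens by atom environment:
  11 × C (aromatic): 1 H each → 11
  5 × C (aromatic): no H
  1 × C: 3 H
  Total hydrogens = 14.
Molecular formula: C17H14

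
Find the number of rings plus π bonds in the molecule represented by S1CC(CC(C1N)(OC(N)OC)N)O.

1

Molecular formula from the SMILES: C7H17N3O3S.
DoU = (2C + 2 + N − H − X)/2 = (2·7 + 2 + 3 − 17 − 0)/2 = 2/2 = 1.
(Structurally: 1 ring(s) + 0 π bond(s) = 1.)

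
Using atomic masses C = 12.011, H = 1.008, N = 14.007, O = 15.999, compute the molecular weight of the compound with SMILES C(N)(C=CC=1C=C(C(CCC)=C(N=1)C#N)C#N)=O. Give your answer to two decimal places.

Molecular formula: C13H12N4O.
M = 13×12.011 + 12×1.008 + 4×14.007 + 1×15.999 = 240.27 g/mol.

240.27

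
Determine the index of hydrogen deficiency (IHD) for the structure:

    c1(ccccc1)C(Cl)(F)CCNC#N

6

Molecular formula from the SMILES: C10H10ClFN2.
DoU = (2C + 2 + N − H − X)/2 = (2·10 + 2 + 2 − 10 − 2)/2 = 12/2 = 6.
(Structurally: 1 ring(s) + 5 π bond(s) = 6.)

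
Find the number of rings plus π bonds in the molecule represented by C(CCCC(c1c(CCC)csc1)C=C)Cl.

4

Molecular formula from the SMILES: C14H21ClS.
DoU = (2C + 2 + N − H − X)/2 = (2·14 + 2 + 0 − 21 − 1)/2 = 8/2 = 4.
(Structurally: 1 ring(s) + 3 π bond(s) = 4.)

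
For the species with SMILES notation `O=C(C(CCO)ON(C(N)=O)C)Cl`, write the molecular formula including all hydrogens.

Heavy atoms from the SMILES: 6 C, 1 Cl, 2 N, 4 O.
Implicit hydrogens by atom environment:
  3 × O: no H
  2 × C: 2 H each → 4
  2 × C: no H
  1 × C: 3 H
  1 × C: 1 H
  1 × Cl: no H
  1 × N: 2 H
  1 × N: no H
  1 × O: 1 H
  Total hydrogens = 11.
Molecular formula: C6H11ClN2O4

C6H11ClN2O4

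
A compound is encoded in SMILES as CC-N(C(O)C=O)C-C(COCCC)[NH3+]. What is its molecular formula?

Heavy atoms from the SMILES: 10 C, 2 N, 3 O.
Implicit hydrogens by atom environment:
  5 × C: 2 H each → 10
  3 × C: 1 H each → 3
  2 × C: 3 H each → 6
  2 × O: no H
  1 × N (charge +1): 3 H
  1 × N: no H
  1 × O: 1 H
  Total hydrogens = 23.
Net charge +1.
Molecular formula: C10H23N2O3+

C10H23N2O3+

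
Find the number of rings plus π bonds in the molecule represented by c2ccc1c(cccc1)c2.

7

Molecular formula from the SMILES: C10H8.
DoU = (2C + 2 + N − H − X)/2 = (2·10 + 2 + 0 − 8 − 0)/2 = 14/2 = 7.
(Structurally: 2 ring(s) + 5 π bond(s) = 7.)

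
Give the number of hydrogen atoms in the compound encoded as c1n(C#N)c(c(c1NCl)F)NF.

Hydrogens are implicit in SMILES; fill each atom to its normal valence:
  3 × C (aromatic): no H
  2 × F: no H
  2 × N: 1 H each → 2
  1 × C (aromatic): 1 H
  1 × C: no H
  1 × Cl: no H
  1 × N (aromatic): no H
  1 × N: no H
  Total hydrogens = 3.

3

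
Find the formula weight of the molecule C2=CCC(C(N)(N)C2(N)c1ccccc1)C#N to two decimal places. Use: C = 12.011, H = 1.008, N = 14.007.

228.30

Molecular formula: C13H16N4.
M = 13×12.011 + 16×1.008 + 4×14.007 = 228.30 g/mol.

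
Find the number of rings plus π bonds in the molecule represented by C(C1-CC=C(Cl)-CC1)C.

Molecular formula from the SMILES: C8H13Cl.
DoU = (2C + 2 + N − H − X)/2 = (2·8 + 2 + 0 − 13 − 1)/2 = 4/2 = 2.
(Structurally: 1 ring(s) + 1 π bond(s) = 2.)

2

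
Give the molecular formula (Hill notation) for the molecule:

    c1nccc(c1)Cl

C5H4ClN

Heavy atoms from the SMILES: 5 C, 1 Cl, 1 N.
Implicit hydrogens by atom environment:
  4 × C (aromatic): 1 H each → 4
  1 × C (aromatic): no H
  1 × Cl: no H
  1 × N (aromatic): no H
  Total hydrogens = 4.
Molecular formula: C5H4ClN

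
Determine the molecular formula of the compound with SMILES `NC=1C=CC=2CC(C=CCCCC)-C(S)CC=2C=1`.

C16H23NS

Heavy atoms from the SMILES: 16 C, 1 N, 1 S.
Implicit hydrogens by atom environment:
  5 × C: 2 H each → 10
  4 × C: 1 H each → 4
  3 × C (aromatic): 1 H each → 3
  3 × C (aromatic): no H
  1 × C: 3 H
  1 × N: 2 H
  1 × S: 1 H
  Total hydrogens = 23.
Molecular formula: C16H23NS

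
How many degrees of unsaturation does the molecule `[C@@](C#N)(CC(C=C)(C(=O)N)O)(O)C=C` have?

5

Molecular formula from the SMILES: C9H12N2O3.
DoU = (2C + 2 + N − H − X)/2 = (2·9 + 2 + 2 − 12 − 0)/2 = 10/2 = 5.
(Structurally: 0 ring(s) + 5 π bond(s) = 5.)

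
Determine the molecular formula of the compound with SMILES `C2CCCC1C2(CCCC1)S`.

C10H18S

Heavy atoms from the SMILES: 10 C, 1 S.
Implicit hydrogens by atom environment:
  8 × C: 2 H each → 16
  1 × C: 1 H
  1 × C: no H
  1 × S: 1 H
  Total hydrogens = 18.
Molecular formula: C10H18S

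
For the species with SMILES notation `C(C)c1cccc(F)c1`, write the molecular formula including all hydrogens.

Heavy atoms from the SMILES: 8 C, 1 F.
Implicit hydrogens by atom environment:
  4 × C (aromatic): 1 H each → 4
  2 × C (aromatic): no H
  1 × C: 3 H
  1 × C: 2 H
  1 × F: no H
  Total hydrogens = 9.
Molecular formula: C8H9F

C8H9F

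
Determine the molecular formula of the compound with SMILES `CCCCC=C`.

Heavy atoms from the SMILES: 6 C.
Implicit hydrogens by atom environment:
  4 × C: 2 H each → 8
  1 × C: 3 H
  1 × C: 1 H
  Total hydrogens = 12.
Molecular formula: C6H12

C6H12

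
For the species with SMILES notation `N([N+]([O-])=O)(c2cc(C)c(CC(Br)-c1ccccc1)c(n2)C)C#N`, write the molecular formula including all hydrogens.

C16H15BrN4O2

Heavy atoms from the SMILES: 1 Br, 16 C, 4 N, 2 O.
Implicit hydrogens by atom environment:
  6 × C (aromatic): 1 H each → 6
  5 × C (aromatic): no H
  2 × C: 3 H each → 6
  2 × N: no H
  1 × Br: no H
  1 × C: 2 H
  1 × C: 1 H
  1 × C: no H
  1 × N (aromatic): no H
  1 × N (charge +1): no H
  1 × O: no H
  1 × O (charge -1): no H
  Total hydrogens = 15.
Molecular formula: C16H15BrN4O2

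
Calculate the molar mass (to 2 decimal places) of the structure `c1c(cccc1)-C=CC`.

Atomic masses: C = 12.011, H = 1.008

Molecular formula: C9H10.
M = 9×12.011 + 10×1.008 = 118.18 g/mol.

118.18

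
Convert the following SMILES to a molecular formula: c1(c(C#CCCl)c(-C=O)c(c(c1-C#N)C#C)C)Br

Heavy atoms from the SMILES: 1 Br, 14 C, 1 Cl, 1 N, 1 O.
Implicit hydrogens by atom environment:
  6 × C (aromatic): no H
  4 × C: no H
  2 × C: 1 H each → 2
  1 × Br: no H
  1 × C: 3 H
  1 × C: 2 H
  1 × Cl: no H
  1 × N: no H
  1 × O: no H
  Total hydrogens = 7.
Molecular formula: C14H7BrClNO

C14H7BrClNO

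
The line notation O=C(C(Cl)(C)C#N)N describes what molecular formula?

Heavy atoms from the SMILES: 4 C, 1 Cl, 2 N, 1 O.
Implicit hydrogens by atom environment:
  3 × C: no H
  1 × C: 3 H
  1 × Cl: no H
  1 × N: 2 H
  1 × N: no H
  1 × O: no H
  Total hydrogens = 5.
Molecular formula: C4H5ClN2O

C4H5ClN2O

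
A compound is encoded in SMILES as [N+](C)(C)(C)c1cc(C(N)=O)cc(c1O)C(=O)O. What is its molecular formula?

Heavy atoms from the SMILES: 11 C, 2 N, 4 O.
Implicit hydrogens by atom environment:
  4 × C (aromatic): no H
  3 × C: 3 H each → 9
  2 × C (aromatic): 1 H each → 2
  2 × C: no H
  2 × O: 1 H each → 2
  2 × O: no H
  1 × N: 2 H
  1 × N (charge +1): no H
  Total hydrogens = 15.
Net charge +1.
Molecular formula: C11H15N2O4+

C11H15N2O4+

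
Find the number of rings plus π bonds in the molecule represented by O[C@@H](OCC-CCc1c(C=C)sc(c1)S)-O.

Molecular formula from the SMILES: C11H16O3S2.
DoU = (2C + 2 + N − H − X)/2 = (2·11 + 2 + 0 − 16 − 0)/2 = 8/2 = 4.
(Structurally: 1 ring(s) + 3 π bond(s) = 4.)

4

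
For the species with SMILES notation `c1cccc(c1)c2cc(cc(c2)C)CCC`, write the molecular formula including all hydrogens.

Heavy atoms from the SMILES: 16 C.
Implicit hydrogens by atom environment:
  8 × C (aromatic): 1 H each → 8
  4 × C (aromatic): no H
  2 × C: 3 H each → 6
  2 × C: 2 H each → 4
  Total hydrogens = 18.
Molecular formula: C16H18

C16H18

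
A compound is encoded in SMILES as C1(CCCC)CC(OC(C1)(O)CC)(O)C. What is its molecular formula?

C12H24O3

Heavy atoms from the SMILES: 12 C, 3 O.
Implicit hydrogens by atom environment:
  6 × C: 2 H each → 12
  3 × C: 3 H each → 9
  2 × C: no H
  2 × O: 1 H each → 2
  1 × C: 1 H
  1 × O: no H
  Total hydrogens = 24.
Molecular formula: C12H24O3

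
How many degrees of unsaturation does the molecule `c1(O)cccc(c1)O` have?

4

Molecular formula from the SMILES: C6H6O2.
DoU = (2C + 2 + N − H − X)/2 = (2·6 + 2 + 0 − 6 − 0)/2 = 8/2 = 4.
(Structurally: 1 ring(s) + 3 π bond(s) = 4.)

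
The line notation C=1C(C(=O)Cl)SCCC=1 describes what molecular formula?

C6H7ClOS

Heavy atoms from the SMILES: 6 C, 1 Cl, 1 O, 1 S.
Implicit hydrogens by atom environment:
  3 × C: 1 H each → 3
  2 × C: 2 H each → 4
  1 × C: no H
  1 × Cl: no H
  1 × O: no H
  1 × S: no H
  Total hydrogens = 7.
Molecular formula: C6H7ClOS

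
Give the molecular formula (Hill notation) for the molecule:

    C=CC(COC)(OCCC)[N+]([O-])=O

C8H15NO4

Heavy atoms from the SMILES: 8 C, 1 N, 4 O.
Implicit hydrogens by atom environment:
  4 × C: 2 H each → 8
  3 × O: no H
  2 × C: 3 H each → 6
  1 × C: 1 H
  1 × C: no H
  1 × N (charge +1): no H
  1 × O (charge -1): no H
  Total hydrogens = 15.
Molecular formula: C8H15NO4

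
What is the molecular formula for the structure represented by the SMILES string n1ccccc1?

C5H5N

Heavy atoms from the SMILES: 5 C, 1 N.
Implicit hydrogens by atom environment:
  5 × C (aromatic): 1 H each → 5
  1 × N (aromatic): no H
  Total hydrogens = 5.
Molecular formula: C5H5N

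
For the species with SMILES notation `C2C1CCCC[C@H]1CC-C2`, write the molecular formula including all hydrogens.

C10H18

Heavy atoms from the SMILES: 10 C.
Implicit hydrogens by atom environment:
  8 × C: 2 H each → 16
  2 × C: 1 H each → 2
  Total hydrogens = 18.
Molecular formula: C10H18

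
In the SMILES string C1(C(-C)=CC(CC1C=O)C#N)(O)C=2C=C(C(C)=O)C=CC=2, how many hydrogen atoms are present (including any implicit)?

17

Hydrogens are implicit in SMILES; fill each atom to its normal valence:
  4 × C: 1 H each → 4
  4 × C (aromatic): 1 H each → 4
  4 × C: no H
  2 × C: 3 H each → 6
  2 × C (aromatic): no H
  2 × O: no H
  1 × C: 2 H
  1 × N: no H
  1 × O: 1 H
  Total hydrogens = 17.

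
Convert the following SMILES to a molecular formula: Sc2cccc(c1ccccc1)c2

Heavy atoms from the SMILES: 12 C, 1 S.
Implicit hydrogens by atom environment:
  9 × C (aromatic): 1 H each → 9
  3 × C (aromatic): no H
  1 × S: 1 H
  Total hydrogens = 10.
Molecular formula: C12H10S

C12H10S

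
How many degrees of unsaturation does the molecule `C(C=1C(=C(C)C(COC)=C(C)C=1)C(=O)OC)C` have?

5

Molecular formula from the SMILES: C14H20O3.
DoU = (2C + 2 + N − H − X)/2 = (2·14 + 2 + 0 − 20 − 0)/2 = 10/2 = 5.
(Structurally: 1 ring(s) + 4 π bond(s) = 5.)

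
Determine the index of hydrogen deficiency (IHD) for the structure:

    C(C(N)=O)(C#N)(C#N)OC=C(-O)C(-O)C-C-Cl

Molecular formula from the SMILES: C9H10ClN3O4.
DoU = (2C + 2 + N − H − X)/2 = (2·9 + 2 + 3 − 10 − 1)/2 = 12/2 = 6.
(Structurally: 0 ring(s) + 6 π bond(s) = 6.)

6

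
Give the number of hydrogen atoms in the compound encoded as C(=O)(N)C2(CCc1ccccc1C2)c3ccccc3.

17

Hydrogens are implicit in SMILES; fill each atom to its normal valence:
  9 × C (aromatic): 1 H each → 9
  3 × C: 2 H each → 6
  3 × C (aromatic): no H
  2 × C: no H
  1 × N: 2 H
  1 × O: no H
  Total hydrogens = 17.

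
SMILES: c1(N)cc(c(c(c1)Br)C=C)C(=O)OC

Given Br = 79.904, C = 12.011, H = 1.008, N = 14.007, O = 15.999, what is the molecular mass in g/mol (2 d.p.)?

256.10

Molecular formula: C10H10BrNO2.
M = 1×79.904 + 10×12.011 + 10×1.008 + 1×14.007 + 2×15.999 = 256.10 g/mol.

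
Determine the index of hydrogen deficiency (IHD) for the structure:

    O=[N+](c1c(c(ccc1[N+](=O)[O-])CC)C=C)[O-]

Molecular formula from the SMILES: C10H10N2O4.
DoU = (2C + 2 + N − H − X)/2 = (2·10 + 2 + 2 − 10 − 0)/2 = 14/2 = 7.
(Structurally: 1 ring(s) + 6 π bond(s) = 7.)

7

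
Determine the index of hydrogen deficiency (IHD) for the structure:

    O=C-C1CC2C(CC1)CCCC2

Molecular formula from the SMILES: C11H18O.
DoU = (2C + 2 + N − H − X)/2 = (2·11 + 2 + 0 − 18 − 0)/2 = 6/2 = 3.
(Structurally: 2 ring(s) + 1 π bond(s) = 3.)

3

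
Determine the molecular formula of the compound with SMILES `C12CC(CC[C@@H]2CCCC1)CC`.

C12H22

Heavy atoms from the SMILES: 12 C.
Implicit hydrogens by atom environment:
  8 × C: 2 H each → 16
  3 × C: 1 H each → 3
  1 × C: 3 H
  Total hydrogens = 22.
Molecular formula: C12H22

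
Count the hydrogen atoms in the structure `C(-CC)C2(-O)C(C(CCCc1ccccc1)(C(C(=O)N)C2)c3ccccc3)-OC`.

Hydrogens are implicit in SMILES; fill each atom to its normal valence:
  10 × C (aromatic): 1 H each → 10
  6 × C: 2 H each → 12
  3 × C: no H
  2 × C: 3 H each → 6
  2 × C: 1 H each → 2
  2 × C (aromatic): no H
  2 × O: no H
  1 × N: 2 H
  1 × O: 1 H
  Total hydrogens = 33.

33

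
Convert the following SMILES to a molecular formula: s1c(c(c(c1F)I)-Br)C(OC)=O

C6H3BrFIO2S

Heavy atoms from the SMILES: 1 Br, 6 C, 1 F, 1 I, 2 O, 1 S.
Implicit hydrogens by atom environment:
  4 × C (aromatic): no H
  2 × O: no H
  1 × Br: no H
  1 × C: 3 H
  1 × C: no H
  1 × F: no H
  1 × I: no H
  1 × S (aromatic): no H
  Total hydrogens = 3.
Molecular formula: C6H3BrFIO2S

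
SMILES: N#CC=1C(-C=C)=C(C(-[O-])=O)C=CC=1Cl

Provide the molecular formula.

C10H5ClNO2-

Heavy atoms from the SMILES: 10 C, 1 Cl, 1 N, 2 O.
Implicit hydrogens by atom environment:
  4 × C (aromatic): no H
  2 × C (aromatic): 1 H each → 2
  2 × C: no H
  1 × C: 2 H
  1 × C: 1 H
  1 × Cl: no H
  1 × N: no H
  1 × O: no H
  1 × O (charge -1): no H
  Total hydrogens = 5.
Net charge -1.
Molecular formula: C10H5ClNO2-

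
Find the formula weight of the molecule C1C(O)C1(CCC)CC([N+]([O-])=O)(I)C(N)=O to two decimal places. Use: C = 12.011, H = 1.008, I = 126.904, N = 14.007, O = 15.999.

Molecular formula: C9H15IN2O4.
M = 9×12.011 + 15×1.008 + 1×126.904 + 2×14.007 + 4×15.999 = 342.13 g/mol.

342.13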